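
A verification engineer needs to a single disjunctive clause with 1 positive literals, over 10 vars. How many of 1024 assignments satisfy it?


Step 1: Total=2^10=1024
Step 2: Unsat when all 1 false: 2^9=512
Step 3: Sat=1024-512=512

512


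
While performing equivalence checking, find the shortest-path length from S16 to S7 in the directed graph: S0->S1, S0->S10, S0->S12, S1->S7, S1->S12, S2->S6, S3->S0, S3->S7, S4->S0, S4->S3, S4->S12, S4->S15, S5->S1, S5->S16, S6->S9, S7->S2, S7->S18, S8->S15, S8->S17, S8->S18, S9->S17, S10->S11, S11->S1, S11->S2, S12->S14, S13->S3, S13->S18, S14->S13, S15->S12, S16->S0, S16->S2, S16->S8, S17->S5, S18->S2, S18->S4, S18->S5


BFS layer-by-layer from S16:
  dist 0: {S16}
  dist 1: {S0, S2, S8}
  dist 2: {S1, S6, S10, S12, S15, S17, S18}
  dist 3: {S4, S5, S7, S9, S11, S14}
  -> S7 reached at distance 3
Shortest path length = 3

3


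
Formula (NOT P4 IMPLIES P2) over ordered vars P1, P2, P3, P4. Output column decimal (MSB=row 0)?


Formula: (NOT P4 IMPLIES P2) over P1, P2, P3, P4 (16 rows)
Evaluate each row (bits = P1,P2,P3,P4, MSB first):
  row 0 [0000]: (NOT 0 IMPLIES 0) -> 0
  row 1 [0001]: (NOT 1 IMPLIES 0) -> 1
  row 2 [0010]: (NOT 0 IMPLIES 0) -> 0
  row 3 [0011]: (NOT 1 IMPLIES 0) -> 1
  row 4 [0100]: (NOT 0 IMPLIES 1) -> 1
  row 5 [0101]: (NOT 1 IMPLIES 1) -> 1
  row 6 [0110]: (NOT 0 IMPLIES 1) -> 1
  row 7 [0111]: (NOT 1 IMPLIES 1) -> 1
  row 8 [1000]: (NOT 0 IMPLIES 0) -> 0
  row 9 [1001]: (NOT 1 IMPLIES 0) -> 1
  row 10 [1010]: (NOT 0 IMPLIES 0) -> 0
  row 11 [1011]: (NOT 1 IMPLIES 0) -> 1
  row 12 [1100]: (NOT 0 IMPLIES 1) -> 1
  row 13 [1101]: (NOT 1 IMPLIES 1) -> 1
  row 14 [1110]: (NOT 0 IMPLIES 1) -> 1
  row 15 [1111]: (NOT 1 IMPLIES 1) -> 1
Full result column, 4 rows per line (P1,P2 fixed per line; P3,P4 runs 00..11 left to right):
  rows 0-3 [P1,P2=00]: 0101  = hex 5
  rows 4-7 [P1,P2=01]: 1111  = hex F
  rows 8-11 [P1,P2=10]: 0101  = hex 5
  rows 12-15 [P1,P2=11]: 1111  = hex F
Output column (row 0 .. row 15) = 0101111101011111
Output column grouped in 4s = 0101 1111 0101 1111 = 0x5F5F
Convert to decimal digit by digit (value = value*16 + digit):
  5 -> 5
  5*16 + 15 (F) = 95
  95*16 + 5 = 1525
  1525*16 + 15 (F) = 24415
Decimal = 24415

24415


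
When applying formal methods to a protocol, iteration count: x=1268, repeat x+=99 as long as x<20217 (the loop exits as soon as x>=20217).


Step 1: x goes from 1268 toward 20217 by 99; the body runs while x<20217, so iterations = ceil((bound-start)/step)
Step 2: Distance=18949
Step 3: ceil(18949/99)=192

192


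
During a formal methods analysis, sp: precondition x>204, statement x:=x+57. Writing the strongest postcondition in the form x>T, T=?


Formula: sp(P, x:=E) = exists old_x. (x = E[old_x/x]) AND P[old_x/x] (old_x is the value of x before the assignment; eliminate old_x by solving x = E[old_x/x] for old_x)
Step 1: Precondition P: x>204, i.e. old_x > 204
Step 2: Assignment gives x = old_x + 57, so old_x = x - 57
Step 3: Substitute into P: x - 57 > 204
Step 4: Simplify: x > 204+57 = 261

261


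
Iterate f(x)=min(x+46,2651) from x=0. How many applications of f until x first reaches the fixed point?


Step 1: x=0, cap=2651, increment=46
Step 2: x grows by 46 each step until capped at 2651; fixed point is x=2651
Step 3: iterations = ceil(2651/46) = 58

58


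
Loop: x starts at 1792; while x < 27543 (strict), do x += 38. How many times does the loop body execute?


Step 1: x goes from 1792 toward 27543 by 38; the body runs while x<27543, so iterations = ceil((bound-start)/step)
Step 2: Distance=25751
Step 3: ceil(25751/38)=678

678


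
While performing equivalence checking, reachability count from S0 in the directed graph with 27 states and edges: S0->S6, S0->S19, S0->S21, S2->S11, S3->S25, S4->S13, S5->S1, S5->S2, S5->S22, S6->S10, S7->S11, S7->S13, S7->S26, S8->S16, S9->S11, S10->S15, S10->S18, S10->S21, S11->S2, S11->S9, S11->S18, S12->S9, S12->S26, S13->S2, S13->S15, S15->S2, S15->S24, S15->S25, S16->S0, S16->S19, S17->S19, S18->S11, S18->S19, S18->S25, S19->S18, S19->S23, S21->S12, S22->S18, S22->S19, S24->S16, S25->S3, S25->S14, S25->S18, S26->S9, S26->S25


BFS from S0:
  layer 0: {S0}
  layer 1: {S6, S19, S21}
  layer 2: {S10, S12, S18, S23}
  layer 3: {S9, S11, S15, S25, S26}
  layer 4: {S2, S3, S14, S24}
  layer 5: {S16}
Reachable set: {S0, S2, S3, S6, S9, S10, S11, S12, S14, S15, S16, S18, S19, S21, S23, S24, S25, S26}
Count = 18

18


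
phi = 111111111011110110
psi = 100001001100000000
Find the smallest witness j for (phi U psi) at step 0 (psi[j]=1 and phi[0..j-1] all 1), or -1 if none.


(phi U psi) at 0: need smallest j with psi[j]=1 and phi[i]=1 for all i in [0,j).
Scan from step 0:
  step 0: psi=1 and phi held for [0,0) -> witness found
Witness step = 0

0


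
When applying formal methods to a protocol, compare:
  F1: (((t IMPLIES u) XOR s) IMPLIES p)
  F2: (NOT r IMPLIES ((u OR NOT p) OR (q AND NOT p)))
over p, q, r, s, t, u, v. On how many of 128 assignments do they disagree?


F1 = (((t IMPLIES u) XOR s) IMPLIES p)
F2 = (NOT r IMPLIES ((u OR NOT p) OR (q AND NOT p)))
Evaluate both on each of 128 rows (bits = p,q,r,s,t,u,v):
  row 0 [0000000]: F1=0 F2=1 (differ) -> 1
  row 1 [0000001]: F1=0 F2=1 (differ) -> 1
  row 2 [0000010]: F1=0 F2=1 (differ) -> 1
  row 3 [0000011]: F1=0 F2=1 (differ) -> 1
  row 4 [0000100]: F1=1 F2=1 -> 0
  (every remaining row is evaluated the same way; all 128 results are listed next)
Full result column, 8 rows per line (p,q,r,s fixed per line; t,u,v runs 000..111 left to right):
  rows 0-7 [p,q,r,s=0000]: 11110011  (ones: 6)
  rows 8-15 [p,q,r,s=0001]: 00001100  (ones: 2)
  rows 16-23 [p,q,r,s=0010]: 11110011  (ones: 6)
  rows 24-31 [p,q,r,s=0011]: 00001100  (ones: 2)
  rows 32-39 [p,q,r,s=0100]: 11110011  (ones: 6)
  rows 40-47 [p,q,r,s=0101]: 00001100  (ones: 2)
  rows 48-55 [p,q,r,s=0110]: 11110011  (ones: 6)
  rows 56-63 [p,q,r,s=0111]: 00001100  (ones: 2)
  rows 64-71 [p,q,r,s=1000]: 11001100  (ones: 4)
  rows 72-79 [p,q,r,s=1001]: 11001100  (ones: 4)
  rows 80-87 [p,q,r,s=1010]: 00000000  (ones: 0)
  rows 88-95 [p,q,r,s=1011]: 00000000  (ones: 0)
  rows 96-103 [p,q,r,s=1100]: 11001100  (ones: 4)
  rows 104-111 [p,q,r,s=1101]: 11001100  (ones: 4)
  rows 112-119 [p,q,r,s=1110]: 00000000  (ones: 0)
  rows 120-127 [p,q,r,s=1111]: 00000000  (ones: 0)
Disagreements = 6+2+6+2+6+2+6+2+4+4+0+0+4+4+0+0 = 48

48


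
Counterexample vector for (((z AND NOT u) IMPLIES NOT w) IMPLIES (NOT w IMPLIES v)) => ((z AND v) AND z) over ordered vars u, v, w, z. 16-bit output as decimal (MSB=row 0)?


F1 = (((z AND NOT u) IMPLIES NOT w) IMPLIES (NOT w IMPLIES v))
F2 = ((z AND v) AND z)
Counterexample to F1=>F2 is where F1=1 and F2=0.
Evaluate each row (bits = u,v,w,z, MSB first):
  row 0 [0000]: F1=0 F2=0 -> F1&~F2 -> 0
  row 1 [0001]: F1=0 F2=0 -> F1&~F2 -> 0
  row 2 [0010]: F1=1 F2=0 -> F1&~F2 -> 1
  row 3 [0011]: F1=1 F2=0 -> F1&~F2 -> 1
  row 4 [0100]: F1=1 F2=0 -> F1&~F2 -> 1
  row 5 [0101]: F1=1 F2=1 -> F1&~F2 -> 0
  row 6 [0110]: F1=1 F2=0 -> F1&~F2 -> 1
  row 7 [0111]: F1=1 F2=1 -> F1&~F2 -> 0
  row 8 [1000]: F1=0 F2=0 -> F1&~F2 -> 0
  row 9 [1001]: F1=0 F2=0 -> F1&~F2 -> 0
  row 10 [1010]: F1=1 F2=0 -> F1&~F2 -> 1
  row 11 [1011]: F1=1 F2=0 -> F1&~F2 -> 1
  row 12 [1100]: F1=1 F2=0 -> F1&~F2 -> 1
  row 13 [1101]: F1=1 F2=1 -> F1&~F2 -> 0
  row 14 [1110]: F1=1 F2=0 -> F1&~F2 -> 1
  row 15 [1111]: F1=1 F2=1 -> F1&~F2 -> 0
Full result column, 4 rows per line (u,v fixed per line; w,z runs 00..11 left to right):
  rows 0-3 [u,v=00]: 0011  = hex 3
  rows 4-7 [u,v=01]: 1010  = hex A
  rows 8-11 [u,v=10]: 0011  = hex 3
  rows 12-15 [u,v=11]: 1010  = hex A
Counterexample vector (row 0 .. row 15) = 0011101000111010
Output column grouped in 4s = 0011 1010 0011 1010 = 0x3A3A
Convert to decimal digit by digit (value = value*16 + digit):
  3 -> 3
  3*16 + 10 (A) = 58
  58*16 + 3 = 931
  931*16 + 10 (A) = 14906
Decimal = 14906

14906


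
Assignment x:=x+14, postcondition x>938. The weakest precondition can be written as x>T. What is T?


Formula: wp(x:=E, P) = P[E/x] (substitute E for x in postcondition)
Step 1: Postcondition: x>938
Step 2: Substitute x+14 for x: x+14>938
Step 3: Solve for x: x > 938-14 = 924

924


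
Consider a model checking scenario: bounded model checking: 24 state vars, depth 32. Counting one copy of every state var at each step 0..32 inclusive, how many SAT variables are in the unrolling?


BMC unrolls to depth k, creating one copy of each state var for steps 0..k.
Step count = 32 + 1 = 33 (steps 0 through 32)
Vars per step = 24
Total = 24 * 33 = 792

792


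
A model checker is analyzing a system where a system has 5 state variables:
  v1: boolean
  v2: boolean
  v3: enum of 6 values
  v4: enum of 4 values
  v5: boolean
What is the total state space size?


State space = product of domain sizes of all variables.
Domain sizes:
  v1 (boolean): 2
  v2 (boolean): 2
  v3 (enum of 6 values): 6
  v4 (enum of 4 values): 4
  v5 (boolean): 2
Product = 2 * 2 * 6 * 4 * 2 = 192

192


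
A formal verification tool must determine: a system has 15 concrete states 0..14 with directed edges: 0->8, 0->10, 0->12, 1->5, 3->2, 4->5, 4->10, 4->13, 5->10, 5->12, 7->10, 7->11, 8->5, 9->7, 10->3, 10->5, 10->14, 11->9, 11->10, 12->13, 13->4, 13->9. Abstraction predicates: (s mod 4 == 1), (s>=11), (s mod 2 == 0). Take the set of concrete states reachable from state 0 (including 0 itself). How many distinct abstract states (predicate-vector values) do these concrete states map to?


BFS from 0:
Concrete reachable: {0, 2, 3, 4, 5, 7, 8, 9, 10, 11, 12, 13, 14}
Abstract via predicates (s mod 4 == 1), (s>=11), (s mod 2 == 0):
  (0,0,0) <- {3, 7}
  (0,0,1) <- {0, 2, 4, 8, 10}
  (0,1,0) <- {11}
  (0,1,1) <- {12, 14}
  (1,0,0) <- {5, 9}
  (1,1,0) <- {13}
Distinct abstract states = 6

6


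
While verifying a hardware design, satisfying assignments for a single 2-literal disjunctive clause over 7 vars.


Step 1: Total=2^7=128
Step 2: Unsat when all 2 false: 2^5=32
Step 3: Sat=128-32=96

96


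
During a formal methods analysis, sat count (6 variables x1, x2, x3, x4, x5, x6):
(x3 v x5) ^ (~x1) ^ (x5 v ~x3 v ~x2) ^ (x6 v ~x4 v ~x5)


CNF with 4 clauses over 6 vars (64 assignments).
An assignment satisfies CNF iff every clause has >=1 true literal.
Check each row (bits = x1,x2,x3,x4,x5,x6; clause T/F shown):
  row 0 [000000]: clauses=FTTT -> 0
  row 1 [000001]: clauses=FTTT -> 0
  row 2 [000010]: clauses=TTTT -> 1
  row 3 [000011]: clauses=TTTT -> 1
  row 4 [000100]: clauses=FTTT -> 0
  (every remaining row is evaluated the same way; all 64 results are listed next)
Full result column, 8 rows per line (x1,x2,x3 fixed per line; x4,x5,x6 runs 000..111 left to right):
  rows 0-7 [x1,x2,x3=000]: 00110001  (ones: 3)
  rows 8-15 [x1,x2,x3=001]: 11111101  (ones: 7)
  rows 16-23 [x1,x2,x3=010]: 00110001  (ones: 3)
  rows 24-31 [x1,x2,x3=011]: 00110001  (ones: 3)
  rows 32-39 [x1,x2,x3=100]: 00000000  (ones: 0)
  rows 40-47 [x1,x2,x3=101]: 00000000  (ones: 0)
  rows 48-55 [x1,x2,x3=110]: 00000000  (ones: 0)
  rows 56-63 [x1,x2,x3=111]: 00000000  (ones: 0)
Satisfying assignments = 3+7+3+3+0+0+0+0 = 16

16


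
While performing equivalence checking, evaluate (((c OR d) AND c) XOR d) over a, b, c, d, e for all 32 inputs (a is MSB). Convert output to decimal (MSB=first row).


Formula: (((c OR d) AND c) XOR d) over a, b, c, d, e (32 rows)
Evaluate each row (bits = a,b,c,d,e, MSB first):
  row 0 [00000]: (((0 OR 0) AND 0) XOR 0) -> 0
  row 1 [00001]: (((0 OR 0) AND 0) XOR 0) -> 0
  row 2 [00010]: (((0 OR 1) AND 0) XOR 1) -> 1
  row 3 [00011]: (((0 OR 1) AND 0) XOR 1) -> 1
  row 4 [00100]: (((1 OR 0) AND 1) XOR 0) -> 1
  row 5 [00101]: (((1 OR 0) AND 1) XOR 0) -> 1
  row 6 [00110]: (((1 OR 1) AND 1) XOR 1) -> 0
  row 7 [00111]: (((1 OR 1) AND 1) XOR 1) -> 0
  row 8 [01000]: (((0 OR 0) AND 0) XOR 0) -> 0
  row 9 [01001]: (((0 OR 0) AND 0) XOR 0) -> 0
  row 10 [01010]: (((0 OR 1) AND 0) XOR 1) -> 1
  row 11 [01011]: (((0 OR 1) AND 0) XOR 1) -> 1
  row 12 [01100]: (((1 OR 0) AND 1) XOR 0) -> 1
  row 13 [01101]: (((1 OR 0) AND 1) XOR 0) -> 1
  row 14 [01110]: (((1 OR 1) AND 1) XOR 1) -> 0
  row 15 [01111]: (((1 OR 1) AND 1) XOR 1) -> 0
  row 16 [10000]: (((0 OR 0) AND 0) XOR 0) -> 0
  row 17 [10001]: (((0 OR 0) AND 0) XOR 0) -> 0
  row 18 [10010]: (((0 OR 1) AND 0) XOR 1) -> 1
  row 19 [10011]: (((0 OR 1) AND 0) XOR 1) -> 1
  row 20 [10100]: (((1 OR 0) AND 1) XOR 0) -> 1
  row 21 [10101]: (((1 OR 0) AND 1) XOR 0) -> 1
  row 22 [10110]: (((1 OR 1) AND 1) XOR 1) -> 0
  row 23 [10111]: (((1 OR 1) AND 1) XOR 1) -> 0
  row 24 [11000]: (((0 OR 0) AND 0) XOR 0) -> 0
  row 25 [11001]: (((0 OR 0) AND 0) XOR 0) -> 0
  row 26 [11010]: (((0 OR 1) AND 0) XOR 1) -> 1
  row 27 [11011]: (((0 OR 1) AND 0) XOR 1) -> 1
  row 28 [11100]: (((1 OR 0) AND 1) XOR 0) -> 1
  row 29 [11101]: (((1 OR 0) AND 1) XOR 0) -> 1
  row 30 [11110]: (((1 OR 1) AND 1) XOR 1) -> 0
  row 31 [11111]: (((1 OR 1) AND 1) XOR 1) -> 0
Full result column, 4 rows per line (a,b,c fixed per line; d,e runs 00..11 left to right):
  rows 0-3 [a,b,c=000]: 0011  = hex 3
  rows 4-7 [a,b,c=001]: 1100  = hex C
  rows 8-11 [a,b,c=010]: 0011  = hex 3
  rows 12-15 [a,b,c=011]: 1100  = hex C
  rows 16-19 [a,b,c=100]: 0011  = hex 3
  rows 20-23 [a,b,c=101]: 1100  = hex C
  rows 24-27 [a,b,c=110]: 0011  = hex 3
  rows 28-31 [a,b,c=111]: 1100  = hex C
Output column (row 0 .. row 31) = 00111100001111000011110000111100
Output column grouped in 4s = 0011 1100 0011 1100 0011 1100 0011 1100 = 0x3C3C3C3C
Convert to decimal digit by digit (value = value*16 + digit):
  3 -> 3
  3*16 + 12 (C) = 60
  60*16 + 3 = 963
  963*16 + 12 (C) = 15420
  15420*16 + 3 = 246723
  246723*16 + 12 (C) = 3947580
  3947580*16 + 3 = 63161283
  63161283*16 + 12 (C) = 1010580540
Decimal = 1010580540

1010580540


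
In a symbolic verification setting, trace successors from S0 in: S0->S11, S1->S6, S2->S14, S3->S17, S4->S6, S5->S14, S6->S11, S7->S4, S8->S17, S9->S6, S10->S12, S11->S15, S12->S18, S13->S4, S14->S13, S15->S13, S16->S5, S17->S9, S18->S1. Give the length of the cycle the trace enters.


Trace from S0 until a state repeats:
  S0 -> S11 -> S15 -> S13 -> S4 -> S6 -> S11
S11 first seen at step 1, revisited at step 6.
Cycle length = 6 - 1 = 5

5


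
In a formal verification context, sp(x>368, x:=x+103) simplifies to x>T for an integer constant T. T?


Formula: sp(P, x:=E) = exists old_x. (x = E[old_x/x]) AND P[old_x/x] (old_x is the value of x before the assignment; eliminate old_x by solving x = E[old_x/x] for old_x)
Step 1: Precondition P: x>368, i.e. old_x > 368
Step 2: Assignment gives x = old_x + 103, so old_x = x - 103
Step 3: Substitute into P: x - 103 > 368
Step 4: Simplify: x > 368+103 = 471

471


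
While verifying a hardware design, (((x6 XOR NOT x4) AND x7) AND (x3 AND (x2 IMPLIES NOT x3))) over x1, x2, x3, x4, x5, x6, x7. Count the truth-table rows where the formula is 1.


Formula: (((x6 XOR NOT x4) AND x7) AND (x3 AND (x2 IMPLIES NOT x3))) over 7 vars (128 rows)
Evaluate each row (x1, x2, x3, x4, x5, x6, x7 as bits, MSB first):
  row 0 [0000000]: (((0 XOR NOT 0) AND 0) AND (0 AND (0 IMPLIES NOT 0))) -> 0
  row 1 [0000001]: (((0 XOR NOT 0) AND 1) AND (0 AND (0 IMPLIES NOT 0))) -> 0
  row 2 [0000010]: (((1 XOR NOT 0) AND 0) AND (0 AND (0 IMPLIES NOT 0))) -> 0
  row 3 [0000011]: (((1 XOR NOT 0) AND 1) AND (0 AND (0 IMPLIES NOT 0))) -> 0
  row 4 [0000100]: (((0 XOR NOT 0) AND 0) AND (0 AND (0 IMPLIES NOT 0))) -> 0
  (every remaining row is evaluated the same way; all 128 results are listed next)
Full result column, 8 rows per line (x1,x2,x3,x4 fixed per line; x5,x6,x7 runs 000..111 left to right):
  rows 0-7 [x1,x2,x3,x4=0000]: 00000000  (ones: 0)
  rows 8-15 [x1,x2,x3,x4=0001]: 00000000  (ones: 0)
  rows 16-23 [x1,x2,x3,x4=0010]: 01000100  (ones: 2)
  rows 24-31 [x1,x2,x3,x4=0011]: 00010001  (ones: 2)
  rows 32-39 [x1,x2,x3,x4=0100]: 00000000  (ones: 0)
  rows 40-47 [x1,x2,x3,x4=0101]: 00000000  (ones: 0)
  rows 48-55 [x1,x2,x3,x4=0110]: 00000000  (ones: 0)
  rows 56-63 [x1,x2,x3,x4=0111]: 00000000  (ones: 0)
  rows 64-71 [x1,x2,x3,x4=1000]: 00000000  (ones: 0)
  rows 72-79 [x1,x2,x3,x4=1001]: 00000000  (ones: 0)
  rows 80-87 [x1,x2,x3,x4=1010]: 01000100  (ones: 2)
  rows 88-95 [x1,x2,x3,x4=1011]: 00010001  (ones: 2)
  rows 96-103 [x1,x2,x3,x4=1100]: 00000000  (ones: 0)
  rows 104-111 [x1,x2,x3,x4=1101]: 00000000  (ones: 0)
  rows 112-119 [x1,x2,x3,x4=1110]: 00000000  (ones: 0)
  rows 120-127 [x1,x2,x3,x4=1111]: 00000000  (ones: 0)
Count of 1-rows = 0+0+2+2+0+0+0+0+0+0+2+2+0+0+0+0 = 8

8


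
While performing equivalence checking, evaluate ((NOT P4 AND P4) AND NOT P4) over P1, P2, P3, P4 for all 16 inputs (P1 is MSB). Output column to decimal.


Formula: ((NOT P4 AND P4) AND NOT P4) over P1, P2, P3, P4 (16 rows)
Evaluate each row (bits = P1,P2,P3,P4, MSB first):
  row 0 [0000]: ((NOT 0 AND 0) AND NOT 0) -> 0
  row 1 [0001]: ((NOT 1 AND 1) AND NOT 1) -> 0
  row 2 [0010]: ((NOT 0 AND 0) AND NOT 0) -> 0
  row 3 [0011]: ((NOT 1 AND 1) AND NOT 1) -> 0
  row 4 [0100]: ((NOT 0 AND 0) AND NOT 0) -> 0
  row 5 [0101]: ((NOT 1 AND 1) AND NOT 1) -> 0
  row 6 [0110]: ((NOT 0 AND 0) AND NOT 0) -> 0
  row 7 [0111]: ((NOT 1 AND 1) AND NOT 1) -> 0
  row 8 [1000]: ((NOT 0 AND 0) AND NOT 0) -> 0
  row 9 [1001]: ((NOT 1 AND 1) AND NOT 1) -> 0
  row 10 [1010]: ((NOT 0 AND 0) AND NOT 0) -> 0
  row 11 [1011]: ((NOT 1 AND 1) AND NOT 1) -> 0
  row 12 [1100]: ((NOT 0 AND 0) AND NOT 0) -> 0
  row 13 [1101]: ((NOT 1 AND 1) AND NOT 1) -> 0
  row 14 [1110]: ((NOT 0 AND 0) AND NOT 0) -> 0
  row 15 [1111]: ((NOT 1 AND 1) AND NOT 1) -> 0
Full result column, 4 rows per line (P1,P2 fixed per line; P3,P4 runs 00..11 left to right):
  rows 0-3 [P1,P2=00]: 0000  = hex 0
  rows 4-7 [P1,P2=01]: 0000  = hex 0
  rows 8-11 [P1,P2=10]: 0000  = hex 0
  rows 12-15 [P1,P2=11]: 0000  = hex 0
Output column (row 0 .. row 15) = 0000000000000000
Output column grouped in 4s = 0000 0000 0000 0000 = 0x0000
Convert to decimal digit by digit (value = value*16 + digit):
  0 -> 0
  0*16 + 0 = 0
  0*16 + 0 = 0
  0*16 + 0 = 0
Decimal = 0

0


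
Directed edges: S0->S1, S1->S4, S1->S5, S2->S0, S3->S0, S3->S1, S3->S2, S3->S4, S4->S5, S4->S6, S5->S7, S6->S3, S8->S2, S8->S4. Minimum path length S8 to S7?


BFS layer-by-layer from S8:
  dist 0: {S8}
  dist 1: {S2, S4}
  dist 2: {S0, S5, S6}
  dist 3: {S1, S3, S7}
  -> S7 reached at distance 3
Shortest path length = 3

3


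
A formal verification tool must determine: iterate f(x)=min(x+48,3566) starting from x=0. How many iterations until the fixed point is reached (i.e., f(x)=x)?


Step 1: x=0, cap=3566, increment=48
Step 2: x grows by 48 each step until capped at 3566; fixed point is x=3566
Step 3: iterations = ceil(3566/48) = 75

75


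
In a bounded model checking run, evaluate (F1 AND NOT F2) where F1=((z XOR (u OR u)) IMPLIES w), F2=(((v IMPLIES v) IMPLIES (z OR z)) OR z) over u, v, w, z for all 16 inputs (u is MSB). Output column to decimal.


F1 = ((z XOR (u OR u)) IMPLIES w)
F2 = (((v IMPLIES v) IMPLIES (z OR z)) OR z)
Counterexample to F1=>F2 is where F1=1 and F2=0.
Evaluate each row (bits = u,v,w,z, MSB first):
  row 0 [0000]: F1=1 F2=0 -> F1&~F2 -> 1
  row 1 [0001]: F1=0 F2=1 -> F1&~F2 -> 0
  row 2 [0010]: F1=1 F2=0 -> F1&~F2 -> 1
  row 3 [0011]: F1=1 F2=1 -> F1&~F2 -> 0
  row 4 [0100]: F1=1 F2=0 -> F1&~F2 -> 1
  row 5 [0101]: F1=0 F2=1 -> F1&~F2 -> 0
  row 6 [0110]: F1=1 F2=0 -> F1&~F2 -> 1
  row 7 [0111]: F1=1 F2=1 -> F1&~F2 -> 0
  row 8 [1000]: F1=0 F2=0 -> F1&~F2 -> 0
  row 9 [1001]: F1=1 F2=1 -> F1&~F2 -> 0
  row 10 [1010]: F1=1 F2=0 -> F1&~F2 -> 1
  row 11 [1011]: F1=1 F2=1 -> F1&~F2 -> 0
  row 12 [1100]: F1=0 F2=0 -> F1&~F2 -> 0
  row 13 [1101]: F1=1 F2=1 -> F1&~F2 -> 0
  row 14 [1110]: F1=1 F2=0 -> F1&~F2 -> 1
  row 15 [1111]: F1=1 F2=1 -> F1&~F2 -> 0
Full result column, 4 rows per line (u,v fixed per line; w,z runs 00..11 left to right):
  rows 0-3 [u,v=00]: 1010  = hex A
  rows 4-7 [u,v=01]: 1010  = hex A
  rows 8-11 [u,v=10]: 0010  = hex 2
  rows 12-15 [u,v=11]: 0010  = hex 2
Counterexample vector (row 0 .. row 15) = 1010101000100010
Output column grouped in 4s = 1010 1010 0010 0010 = 0xAA22
Convert to decimal digit by digit (value = value*16 + digit):
  A -> 10
  10*16 + 10 (A) = 170
  170*16 + 2 = 2722
  2722*16 + 2 = 43554
Decimal = 43554

43554


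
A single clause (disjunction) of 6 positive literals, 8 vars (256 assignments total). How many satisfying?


Step 1: Total=2^8=256
Step 2: Unsat when all 6 false: 2^2=4
Step 3: Sat=256-4=252

252


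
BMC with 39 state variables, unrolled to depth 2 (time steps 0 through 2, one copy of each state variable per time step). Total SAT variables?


BMC unrolls to depth k, creating one copy of each state var for steps 0..k.
Step count = 2 + 1 = 3 (steps 0 through 2)
Vars per step = 39
Total = 39 * 3 = 117

117


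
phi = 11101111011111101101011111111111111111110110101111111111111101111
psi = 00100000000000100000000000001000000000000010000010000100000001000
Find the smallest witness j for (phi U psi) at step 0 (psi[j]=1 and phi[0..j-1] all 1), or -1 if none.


(phi U psi) at 0: need smallest j with psi[j]=1 and phi[i]=1 for all i in [0,j).
Scan from step 0:
  step 0: phi=1, psi=0 -> continue
  step 1: phi=1, psi=0 -> continue
  step 2: psi=1 and phi held for [0,2) -> witness found
Witness step = 2

2


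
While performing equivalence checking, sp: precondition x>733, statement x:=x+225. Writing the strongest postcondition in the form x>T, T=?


Formula: sp(P, x:=E) = exists old_x. (x = E[old_x/x]) AND P[old_x/x] (old_x is the value of x before the assignment; eliminate old_x by solving x = E[old_x/x] for old_x)
Step 1: Precondition P: x>733, i.e. old_x > 733
Step 2: Assignment gives x = old_x + 225, so old_x = x - 225
Step 3: Substitute into P: x - 225 > 733
Step 4: Simplify: x > 733+225 = 958

958


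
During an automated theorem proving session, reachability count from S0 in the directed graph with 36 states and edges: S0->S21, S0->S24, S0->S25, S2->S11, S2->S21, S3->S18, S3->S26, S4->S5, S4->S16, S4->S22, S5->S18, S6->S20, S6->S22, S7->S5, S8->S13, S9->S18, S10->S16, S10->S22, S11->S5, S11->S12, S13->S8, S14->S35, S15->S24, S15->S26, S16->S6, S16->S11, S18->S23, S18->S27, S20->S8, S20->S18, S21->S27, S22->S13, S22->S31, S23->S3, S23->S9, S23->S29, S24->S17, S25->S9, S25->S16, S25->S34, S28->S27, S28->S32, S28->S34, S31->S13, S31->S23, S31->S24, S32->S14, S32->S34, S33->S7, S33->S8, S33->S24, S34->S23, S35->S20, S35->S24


BFS from S0:
  layer 0: {S0}
  layer 1: {S21, S24, S25}
  layer 2: {S9, S16, S17, S27, S34}
  layer 3: {S6, S11, S18, S23}
  layer 4: {S3, S5, S12, S20, S22, S29}
  layer 5: {S8, S13, S26, S31}
Reachable set: {S0, S3, S5, S6, S8, S9, S11, S12, S13, S16, S17, S18, S20, S21, S22, S23, S24, S25, S26, S27, S29, S31, S34}
Count = 23

23


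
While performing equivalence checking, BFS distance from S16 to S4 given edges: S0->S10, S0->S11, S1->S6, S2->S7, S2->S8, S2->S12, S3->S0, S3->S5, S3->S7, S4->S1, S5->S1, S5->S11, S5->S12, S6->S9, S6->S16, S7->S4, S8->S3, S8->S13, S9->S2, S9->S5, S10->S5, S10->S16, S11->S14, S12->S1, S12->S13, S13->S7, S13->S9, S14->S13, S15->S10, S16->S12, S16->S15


BFS layer-by-layer from S16:
  dist 0: {S16}
  dist 1: {S12, S15}
  dist 2: {S1, S10, S13}
  dist 3: {S5, S6, S7, S9}
  dist 4: {S2, S4, S11}
  -> S4 reached at distance 4
Shortest path length = 4

4


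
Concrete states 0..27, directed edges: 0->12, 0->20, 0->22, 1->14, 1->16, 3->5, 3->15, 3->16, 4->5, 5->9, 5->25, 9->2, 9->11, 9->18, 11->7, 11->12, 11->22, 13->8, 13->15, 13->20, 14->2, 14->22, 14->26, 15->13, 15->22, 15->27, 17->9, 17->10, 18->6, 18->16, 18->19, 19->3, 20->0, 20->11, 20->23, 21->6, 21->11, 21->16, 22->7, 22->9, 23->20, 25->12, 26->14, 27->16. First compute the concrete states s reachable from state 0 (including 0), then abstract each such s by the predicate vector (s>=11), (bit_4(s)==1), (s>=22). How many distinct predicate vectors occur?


BFS from 0:
Concrete reachable: {0, 2, 3, 5, 6, 7, 8, 9, 11, 12, 13, 15, 16, 18, 19, 20, 22, 23, 25, 27}
Abstract via predicates (s>=11), (bit_4(s)==1), (s>=22):
  (0,0,0) <- {0, 2, 3, 5, 6, 7, 8, 9}
  (1,0,0) <- {11, 12, 13, 15}
  (1,1,0) <- {16, 18, 19, 20}
  (1,1,1) <- {22, 23, 25, 27}
Distinct abstract states = 4

4


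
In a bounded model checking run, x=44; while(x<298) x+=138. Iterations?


Step 1: x goes from 44 toward 298 by 138; the body runs while x<298, so iterations = ceil((bound-start)/step)
Step 2: Distance=254
Step 3: ceil(254/138)=2

2


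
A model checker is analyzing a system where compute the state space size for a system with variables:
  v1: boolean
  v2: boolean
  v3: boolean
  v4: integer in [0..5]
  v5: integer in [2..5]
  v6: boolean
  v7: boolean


State space = product of domain sizes of all variables.
Domain sizes:
  v1 (boolean): 2
  v2 (boolean): 2
  v3 (boolean): 2
  v4 (integer in [0..5]): 6
  v5 (integer in [2..5]): 4
  v6 (boolean): 2
  v7 (boolean): 2
Product = 2 * 2 * 2 * 6 * 4 * 2 * 2 = 768

768


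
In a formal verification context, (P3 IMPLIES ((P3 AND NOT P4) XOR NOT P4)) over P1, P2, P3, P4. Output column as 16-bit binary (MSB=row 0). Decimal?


Formula: (P3 IMPLIES ((P3 AND NOT P4) XOR NOT P4)) over P1, P2, P3, P4 (16 rows)
Evaluate each row (bits = P1,P2,P3,P4, MSB first):
  row 0 [0000]: (0 IMPLIES ((0 AND NOT 0) XOR NOT 0)) -> 1
  row 1 [0001]: (0 IMPLIES ((0 AND NOT 1) XOR NOT 1)) -> 1
  row 2 [0010]: (1 IMPLIES ((1 AND NOT 0) XOR NOT 0)) -> 0
  row 3 [0011]: (1 IMPLIES ((1 AND NOT 1) XOR NOT 1)) -> 0
  row 4 [0100]: (0 IMPLIES ((0 AND NOT 0) XOR NOT 0)) -> 1
  row 5 [0101]: (0 IMPLIES ((0 AND NOT 1) XOR NOT 1)) -> 1
  row 6 [0110]: (1 IMPLIES ((1 AND NOT 0) XOR NOT 0)) -> 0
  row 7 [0111]: (1 IMPLIES ((1 AND NOT 1) XOR NOT 1)) -> 0
  row 8 [1000]: (0 IMPLIES ((0 AND NOT 0) XOR NOT 0)) -> 1
  row 9 [1001]: (0 IMPLIES ((0 AND NOT 1) XOR NOT 1)) -> 1
  row 10 [1010]: (1 IMPLIES ((1 AND NOT 0) XOR NOT 0)) -> 0
  row 11 [1011]: (1 IMPLIES ((1 AND NOT 1) XOR NOT 1)) -> 0
  row 12 [1100]: (0 IMPLIES ((0 AND NOT 0) XOR NOT 0)) -> 1
  row 13 [1101]: (0 IMPLIES ((0 AND NOT 1) XOR NOT 1)) -> 1
  row 14 [1110]: (1 IMPLIES ((1 AND NOT 0) XOR NOT 0)) -> 0
  row 15 [1111]: (1 IMPLIES ((1 AND NOT 1) XOR NOT 1)) -> 0
Full result column, 4 rows per line (P1,P2 fixed per line; P3,P4 runs 00..11 left to right):
  rows 0-3 [P1,P2=00]: 1100  = hex C
  rows 4-7 [P1,P2=01]: 1100  = hex C
  rows 8-11 [P1,P2=10]: 1100  = hex C
  rows 12-15 [P1,P2=11]: 1100  = hex C
Output column (row 0 .. row 15) = 1100110011001100
Output column grouped in 4s = 1100 1100 1100 1100 = 0xCCCC
Convert to decimal digit by digit (value = value*16 + digit):
  C -> 12
  12*16 + 12 (C) = 204
  204*16 + 12 (C) = 3276
  3276*16 + 12 (C) = 52428
Decimal = 52428

52428


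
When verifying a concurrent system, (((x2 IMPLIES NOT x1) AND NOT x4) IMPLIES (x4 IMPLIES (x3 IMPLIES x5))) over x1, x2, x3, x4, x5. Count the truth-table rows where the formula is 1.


Formula: (((x2 IMPLIES NOT x1) AND NOT x4) IMPLIES (x4 IMPLIES (x3 IMPLIES x5))) over 5 vars (32 rows)
Evaluate each row (x1, x2, x3, x4, x5 as bits, MSB first):
  row 0 [00000]: (((0 IMPLIES NOT 0) AND NOT 0) IMPLIES (0 IMPLIES (0 IMPLIES 0))) -> 1
  row 1 [00001]: (((0 IMPLIES NOT 0) AND NOT 0) IMPLIES (0 IMPLIES (0 IMPLIES 1))) -> 1
  row 2 [00010]: (((0 IMPLIES NOT 0) AND NOT 1) IMPLIES (1 IMPLIES (0 IMPLIES 0))) -> 1
  row 3 [00011]: (((0 IMPLIES NOT 0) AND NOT 1) IMPLIES (1 IMPLIES (0 IMPLIES 1))) -> 1
  row 4 [00100]: (((0 IMPLIES NOT 0) AND NOT 0) IMPLIES (0 IMPLIES (1 IMPLIES 0))) -> 1
  row 5 [00101]: (((0 IMPLIES NOT 0) AND NOT 0) IMPLIES (0 IMPLIES (1 IMPLIES 1))) -> 1
  row 6 [00110]: (((0 IMPLIES NOT 0) AND NOT 1) IMPLIES (1 IMPLIES (1 IMPLIES 0))) -> 1
  row 7 [00111]: (((0 IMPLIES NOT 0) AND NOT 1) IMPLIES (1 IMPLIES (1 IMPLIES 1))) -> 1
  row 8 [01000]: (((1 IMPLIES NOT 0) AND NOT 0) IMPLIES (0 IMPLIES (0 IMPLIES 0))) -> 1
  row 9 [01001]: (((1 IMPLIES NOT 0) AND NOT 0) IMPLIES (0 IMPLIES (0 IMPLIES 1))) -> 1
  row 10 [01010]: (((1 IMPLIES NOT 0) AND NOT 1) IMPLIES (1 IMPLIES (0 IMPLIES 0))) -> 1
  row 11 [01011]: (((1 IMPLIES NOT 0) AND NOT 1) IMPLIES (1 IMPLIES (0 IMPLIES 1))) -> 1
  row 12 [01100]: (((1 IMPLIES NOT 0) AND NOT 0) IMPLIES (0 IMPLIES (1 IMPLIES 0))) -> 1
  row 13 [01101]: (((1 IMPLIES NOT 0) AND NOT 0) IMPLIES (0 IMPLIES (1 IMPLIES 1))) -> 1
  row 14 [01110]: (((1 IMPLIES NOT 0) AND NOT 1) IMPLIES (1 IMPLIES (1 IMPLIES 0))) -> 1
  row 15 [01111]: (((1 IMPLIES NOT 0) AND NOT 1) IMPLIES (1 IMPLIES (1 IMPLIES 1))) -> 1
  row 16 [10000]: (((0 IMPLIES NOT 1) AND NOT 0) IMPLIES (0 IMPLIES (0 IMPLIES 0))) -> 1
  row 17 [10001]: (((0 IMPLIES NOT 1) AND NOT 0) IMPLIES (0 IMPLIES (0 IMPLIES 1))) -> 1
  row 18 [10010]: (((0 IMPLIES NOT 1) AND NOT 1) IMPLIES (1 IMPLIES (0 IMPLIES 0))) -> 1
  row 19 [10011]: (((0 IMPLIES NOT 1) AND NOT 1) IMPLIES (1 IMPLIES (0 IMPLIES 1))) -> 1
  row 20 [10100]: (((0 IMPLIES NOT 1) AND NOT 0) IMPLIES (0 IMPLIES (1 IMPLIES 0))) -> 1
  row 21 [10101]: (((0 IMPLIES NOT 1) AND NOT 0) IMPLIES (0 IMPLIES (1 IMPLIES 1))) -> 1
  row 22 [10110]: (((0 IMPLIES NOT 1) AND NOT 1) IMPLIES (1 IMPLIES (1 IMPLIES 0))) -> 1
  row 23 [10111]: (((0 IMPLIES NOT 1) AND NOT 1) IMPLIES (1 IMPLIES (1 IMPLIES 1))) -> 1
  row 24 [11000]: (((1 IMPLIES NOT 1) AND NOT 0) IMPLIES (0 IMPLIES (0 IMPLIES 0))) -> 1
  row 25 [11001]: (((1 IMPLIES NOT 1) AND NOT 0) IMPLIES (0 IMPLIES (0 IMPLIES 1))) -> 1
  row 26 [11010]: (((1 IMPLIES NOT 1) AND NOT 1) IMPLIES (1 IMPLIES (0 IMPLIES 0))) -> 1
  row 27 [11011]: (((1 IMPLIES NOT 1) AND NOT 1) IMPLIES (1 IMPLIES (0 IMPLIES 1))) -> 1
  row 28 [11100]: (((1 IMPLIES NOT 1) AND NOT 0) IMPLIES (0 IMPLIES (1 IMPLIES 0))) -> 1
  row 29 [11101]: (((1 IMPLIES NOT 1) AND NOT 0) IMPLIES (0 IMPLIES (1 IMPLIES 1))) -> 1
  row 30 [11110]: (((1 IMPLIES NOT 1) AND NOT 1) IMPLIES (1 IMPLIES (1 IMPLIES 0))) -> 1
  row 31 [11111]: (((1 IMPLIES NOT 1) AND NOT 1) IMPLIES (1 IMPLIES (1 IMPLIES 1))) -> 1
Full result column, 8 rows per line (x1,x2 fixed per line; x3,x4,x5 runs 000..111 left to right):
  rows 0-7 [x1,x2=00]: 11111111  (ones: 8)
  rows 8-15 [x1,x2=01]: 11111111  (ones: 8)
  rows 16-23 [x1,x2=10]: 11111111  (ones: 8)
  rows 24-31 [x1,x2=11]: 11111111  (ones: 8)
Count of 1-rows = 8+8+8+8 = 32

32


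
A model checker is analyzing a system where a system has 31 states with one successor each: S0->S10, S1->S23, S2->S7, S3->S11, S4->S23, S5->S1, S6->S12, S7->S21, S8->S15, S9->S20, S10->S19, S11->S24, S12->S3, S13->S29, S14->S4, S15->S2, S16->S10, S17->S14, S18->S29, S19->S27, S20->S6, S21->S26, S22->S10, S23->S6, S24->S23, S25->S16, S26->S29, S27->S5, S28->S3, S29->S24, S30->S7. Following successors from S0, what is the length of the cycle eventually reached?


Trace from S0 until a state repeats:
  S0 -> S10 -> S19 -> S27 -> S5 -> S1 -> S23 -> S6 -> S12 -> S3 -> S11 -> S24 -> S23
S23 first seen at step 6, revisited at step 12.
Cycle length = 12 - 6 = 6

6


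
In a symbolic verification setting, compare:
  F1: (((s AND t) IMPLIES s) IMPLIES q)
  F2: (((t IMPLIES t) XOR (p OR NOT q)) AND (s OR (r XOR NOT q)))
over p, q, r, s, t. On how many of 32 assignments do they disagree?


F1 = (((s AND t) IMPLIES s) IMPLIES q)
F2 = (((t IMPLIES t) XOR (p OR NOT q)) AND (s OR (r XOR NOT q)))
Evaluate both on each of 32 rows (bits = p,q,r,s,t):
  row 0 [00000]: F1=0 F2=0 -> 0
  row 1 [00001]: F1=0 F2=0 -> 0
  row 2 [00010]: F1=0 F2=0 -> 0
  row 3 [00011]: F1=0 F2=0 -> 0
  row 4 [00100]: F1=0 F2=0 -> 0
  row 5 [00101]: F1=0 F2=0 -> 0
  row 6 [00110]: F1=0 F2=0 -> 0
  row 7 [00111]: F1=0 F2=0 -> 0
  row 8 [01000]: F1=1 F2=0 (differ) -> 1
  row 9 [01001]: F1=1 F2=0 (differ) -> 1
  row 10 [01010]: F1=1 F2=1 -> 0
  row 11 [01011]: F1=1 F2=1 -> 0
  row 12 [01100]: F1=1 F2=1 -> 0
  row 13 [01101]: F1=1 F2=1 -> 0
  row 14 [01110]: F1=1 F2=1 -> 0
  row 15 [01111]: F1=1 F2=1 -> 0
  row 16 [10000]: F1=0 F2=0 -> 0
  row 17 [10001]: F1=0 F2=0 -> 0
  row 18 [10010]: F1=0 F2=0 -> 0
  row 19 [10011]: F1=0 F2=0 -> 0
  row 20 [10100]: F1=0 F2=0 -> 0
  row 21 [10101]: F1=0 F2=0 -> 0
  row 22 [10110]: F1=0 F2=0 -> 0
  row 23 [10111]: F1=0 F2=0 -> 0
  row 24 [11000]: F1=1 F2=0 (differ) -> 1
  row 25 [11001]: F1=1 F2=0 (differ) -> 1
  row 26 [11010]: F1=1 F2=0 (differ) -> 1
  row 27 [11011]: F1=1 F2=0 (differ) -> 1
  row 28 [11100]: F1=1 F2=0 (differ) -> 1
  row 29 [11101]: F1=1 F2=0 (differ) -> 1
  row 30 [11110]: F1=1 F2=0 (differ) -> 1
  row 31 [11111]: F1=1 F2=0 (differ) -> 1
Full result column, 8 rows per line (p,q fixed per line; r,s,t runs 000..111 left to right):
  rows 0-7 [p,q=00]: 00000000  (ones: 0)
  rows 8-15 [p,q=01]: 11000000  (ones: 2)
  rows 16-23 [p,q=10]: 00000000  (ones: 0)
  rows 24-31 [p,q=11]: 11111111  (ones: 8)
Disagreements = 0+2+0+8 = 10

10


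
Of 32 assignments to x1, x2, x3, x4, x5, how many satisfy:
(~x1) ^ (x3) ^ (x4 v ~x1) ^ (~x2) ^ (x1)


CNF with 5 clauses over 5 vars (32 assignments).
An assignment satisfies CNF iff every clause has >=1 true literal.
Check each row (bits = x1,x2,x3,x4,x5; clause T/F shown):
  row 0 [00000]: clauses=TFTTF -> 0
  row 1 [00001]: clauses=TFTTF -> 0
  row 2 [00010]: clauses=TFTTF -> 0
  row 3 [00011]: clauses=TFTTF -> 0
  row 4 [00100]: clauses=TTTTF -> 0
  row 5 [00101]: clauses=TTTTF -> 0
  row 6 [00110]: clauses=TTTTF -> 0
  row 7 [00111]: clauses=TTTTF -> 0
  row 8 [01000]: clauses=TFTFF -> 0
  row 9 [01001]: clauses=TFTFF -> 0
  row 10 [01010]: clauses=TFTFF -> 0
  row 11 [01011]: clauses=TFTFF -> 0
  row 12 [01100]: clauses=TTTFF -> 0
  row 13 [01101]: clauses=TTTFF -> 0
  row 14 [01110]: clauses=TTTFF -> 0
  row 15 [01111]: clauses=TTTFF -> 0
  row 16 [10000]: clauses=FFFTT -> 0
  row 17 [10001]: clauses=FFFTT -> 0
  row 18 [10010]: clauses=FFTTT -> 0
  row 19 [10011]: clauses=FFTTT -> 0
  row 20 [10100]: clauses=FTFTT -> 0
  row 21 [10101]: clauses=FTFTT -> 0
  row 22 [10110]: clauses=FTTTT -> 0
  row 23 [10111]: clauses=FTTTT -> 0
  row 24 [11000]: clauses=FFFFT -> 0
  row 25 [11001]: clauses=FFFFT -> 0
  row 26 [11010]: clauses=FFTFT -> 0
  row 27 [11011]: clauses=FFTFT -> 0
  row 28 [11100]: clauses=FTFFT -> 0
  row 29 [11101]: clauses=FTFFT -> 0
  row 30 [11110]: clauses=FTTFT -> 0
  row 31 [11111]: clauses=FTTFT -> 0
Full result column, 8 rows per line (x1,x2 fixed per line; x3,x4,x5 runs 000..111 left to right):
  rows 0-7 [x1,x2=00]: 00000000  (ones: 0)
  rows 8-15 [x1,x2=01]: 00000000  (ones: 0)
  rows 16-23 [x1,x2=10]: 00000000  (ones: 0)
  rows 24-31 [x1,x2=11]: 00000000  (ones: 0)
Satisfying assignments = 0+0+0+0 = 0

0


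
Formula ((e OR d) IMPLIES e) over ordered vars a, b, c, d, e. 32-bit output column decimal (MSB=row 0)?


Formula: ((e OR d) IMPLIES e) over a, b, c, d, e (32 rows)
Evaluate each row (bits = a,b,c,d,e, MSB first):
  row 0 [00000]: ((0 OR 0) IMPLIES 0) -> 1
  row 1 [00001]: ((1 OR 0) IMPLIES 1) -> 1
  row 2 [00010]: ((0 OR 1) IMPLIES 0) -> 0
  row 3 [00011]: ((1 OR 1) IMPLIES 1) -> 1
  row 4 [00100]: ((0 OR 0) IMPLIES 0) -> 1
  row 5 [00101]: ((1 OR 0) IMPLIES 1) -> 1
  row 6 [00110]: ((0 OR 1) IMPLIES 0) -> 0
  row 7 [00111]: ((1 OR 1) IMPLIES 1) -> 1
  row 8 [01000]: ((0 OR 0) IMPLIES 0) -> 1
  row 9 [01001]: ((1 OR 0) IMPLIES 1) -> 1
  row 10 [01010]: ((0 OR 1) IMPLIES 0) -> 0
  row 11 [01011]: ((1 OR 1) IMPLIES 1) -> 1
  row 12 [01100]: ((0 OR 0) IMPLIES 0) -> 1
  row 13 [01101]: ((1 OR 0) IMPLIES 1) -> 1
  row 14 [01110]: ((0 OR 1) IMPLIES 0) -> 0
  row 15 [01111]: ((1 OR 1) IMPLIES 1) -> 1
  row 16 [10000]: ((0 OR 0) IMPLIES 0) -> 1
  row 17 [10001]: ((1 OR 0) IMPLIES 1) -> 1
  row 18 [10010]: ((0 OR 1) IMPLIES 0) -> 0
  row 19 [10011]: ((1 OR 1) IMPLIES 1) -> 1
  row 20 [10100]: ((0 OR 0) IMPLIES 0) -> 1
  row 21 [10101]: ((1 OR 0) IMPLIES 1) -> 1
  row 22 [10110]: ((0 OR 1) IMPLIES 0) -> 0
  row 23 [10111]: ((1 OR 1) IMPLIES 1) -> 1
  row 24 [11000]: ((0 OR 0) IMPLIES 0) -> 1
  row 25 [11001]: ((1 OR 0) IMPLIES 1) -> 1
  row 26 [11010]: ((0 OR 1) IMPLIES 0) -> 0
  row 27 [11011]: ((1 OR 1) IMPLIES 1) -> 1
  row 28 [11100]: ((0 OR 0) IMPLIES 0) -> 1
  row 29 [11101]: ((1 OR 0) IMPLIES 1) -> 1
  row 30 [11110]: ((0 OR 1) IMPLIES 0) -> 0
  row 31 [11111]: ((1 OR 1) IMPLIES 1) -> 1
Full result column, 4 rows per line (a,b,c fixed per line; d,e runs 00..11 left to right):
  rows 0-3 [a,b,c=000]: 1101  = hex D
  rows 4-7 [a,b,c=001]: 1101  = hex D
  rows 8-11 [a,b,c=010]: 1101  = hex D
  rows 12-15 [a,b,c=011]: 1101  = hex D
  rows 16-19 [a,b,c=100]: 1101  = hex D
  rows 20-23 [a,b,c=101]: 1101  = hex D
  rows 24-27 [a,b,c=110]: 1101  = hex D
  rows 28-31 [a,b,c=111]: 1101  = hex D
Output column (row 0 .. row 31) = 11011101110111011101110111011101
Output column grouped in 4s = 1101 1101 1101 1101 1101 1101 1101 1101 = 0xDDDDDDDD
Convert to decimal digit by digit (value = value*16 + digit):
  D -> 13
  13*16 + 13 (D) = 221
  221*16 + 13 (D) = 3549
  3549*16 + 13 (D) = 56797
  56797*16 + 13 (D) = 908765
  908765*16 + 13 (D) = 14540253
  14540253*16 + 13 (D) = 232644061
  232644061*16 + 13 (D) = 3722304989
Decimal = 3722304989

3722304989


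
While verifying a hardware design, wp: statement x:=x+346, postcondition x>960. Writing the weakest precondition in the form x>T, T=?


Formula: wp(x:=E, P) = P[E/x] (substitute E for x in postcondition)
Step 1: Postcondition: x>960
Step 2: Substitute x+346 for x: x+346>960
Step 3: Solve for x: x > 960-346 = 614

614


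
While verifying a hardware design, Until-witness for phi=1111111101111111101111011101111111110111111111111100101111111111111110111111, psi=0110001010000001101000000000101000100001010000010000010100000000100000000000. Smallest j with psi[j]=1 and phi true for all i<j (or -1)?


(phi U psi) at 0: need smallest j with psi[j]=1 and phi[i]=1 for all i in [0,j).
Scan from step 0:
  step 0: phi=1, psi=0 -> continue
  step 1: psi=1 and phi held for [0,1) -> witness found
Witness step = 1

1


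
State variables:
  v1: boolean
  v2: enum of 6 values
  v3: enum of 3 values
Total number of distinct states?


State space = product of domain sizes of all variables.
Domain sizes:
  v1 (boolean): 2
  v2 (enum of 6 values): 6
  v3 (enum of 3 values): 3
Product = 2 * 6 * 3 = 36

36


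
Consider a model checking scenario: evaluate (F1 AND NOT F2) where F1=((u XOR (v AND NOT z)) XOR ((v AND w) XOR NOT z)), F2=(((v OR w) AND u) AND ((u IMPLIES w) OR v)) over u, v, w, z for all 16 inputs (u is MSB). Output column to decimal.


F1 = ((u XOR (v AND NOT z)) XOR ((v AND w) XOR NOT z))
F2 = (((v OR w) AND u) AND ((u IMPLIES w) OR v))
Counterexample to F1=>F2 is where F1=1 and F2=0.
Evaluate each row (bits = u,v,w,z, MSB first):
  row 0 [0000]: F1=1 F2=0 -> F1&~F2 -> 1
  row 1 [0001]: F1=0 F2=0 -> F1&~F2 -> 0
  row 2 [0010]: F1=1 F2=0 -> F1&~F2 -> 1
  row 3 [0011]: F1=0 F2=0 -> F1&~F2 -> 0
  row 4 [0100]: F1=0 F2=0 -> F1&~F2 -> 0
  row 5 [0101]: F1=0 F2=0 -> F1&~F2 -> 0
  row 6 [0110]: F1=1 F2=0 -> F1&~F2 -> 1
  row 7 [0111]: F1=1 F2=0 -> F1&~F2 -> 1
  row 8 [1000]: F1=0 F2=0 -> F1&~F2 -> 0
  row 9 [1001]: F1=1 F2=0 -> F1&~F2 -> 1
  row 10 [1010]: F1=0 F2=1 -> F1&~F2 -> 0
  row 11 [1011]: F1=1 F2=1 -> F1&~F2 -> 0
  row 12 [1100]: F1=1 F2=1 -> F1&~F2 -> 0
  row 13 [1101]: F1=1 F2=1 -> F1&~F2 -> 0
  row 14 [1110]: F1=0 F2=1 -> F1&~F2 -> 0
  row 15 [1111]: F1=0 F2=1 -> F1&~F2 -> 0
Full result column, 4 rows per line (u,v fixed per line; w,z runs 00..11 left to right):
  rows 0-3 [u,v=00]: 1010  = hex A
  rows 4-7 [u,v=01]: 0011  = hex 3
  rows 8-11 [u,v=10]: 0100  = hex 4
  rows 12-15 [u,v=11]: 0000  = hex 0
Counterexample vector (row 0 .. row 15) = 1010001101000000
Output column grouped in 4s = 1010 0011 0100 0000 = 0xA340
Convert to decimal digit by digit (value = value*16 + digit):
  A -> 10
  10*16 + 3 = 163
  163*16 + 4 = 2612
  2612*16 + 0 = 41792
Decimal = 41792

41792


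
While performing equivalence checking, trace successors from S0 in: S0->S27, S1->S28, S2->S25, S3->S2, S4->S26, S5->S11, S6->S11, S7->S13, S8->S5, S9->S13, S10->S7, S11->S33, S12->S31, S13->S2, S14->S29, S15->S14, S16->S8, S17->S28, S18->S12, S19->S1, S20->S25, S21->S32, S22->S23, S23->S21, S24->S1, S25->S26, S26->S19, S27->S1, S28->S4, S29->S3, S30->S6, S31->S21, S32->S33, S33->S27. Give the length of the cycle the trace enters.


Trace from S0 until a state repeats:
  S0 -> S27 -> S1 -> S28 -> S4 -> S26 -> S19 -> S1
S1 first seen at step 2, revisited at step 7.
Cycle length = 7 - 2 = 5

5


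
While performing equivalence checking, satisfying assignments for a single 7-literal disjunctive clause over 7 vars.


Step 1: Total=2^7=128
Step 2: Unsat when all 7 false: 2^0=1
Step 3: Sat=128-1=127

127
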